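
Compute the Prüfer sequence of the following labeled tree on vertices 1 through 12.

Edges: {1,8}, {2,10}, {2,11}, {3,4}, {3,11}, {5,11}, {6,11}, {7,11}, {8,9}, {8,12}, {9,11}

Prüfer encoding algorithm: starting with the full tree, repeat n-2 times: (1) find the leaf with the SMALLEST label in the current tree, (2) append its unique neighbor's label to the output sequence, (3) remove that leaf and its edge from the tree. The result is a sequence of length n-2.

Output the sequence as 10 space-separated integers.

Answer: 8 3 11 11 11 11 2 11 9 8

Derivation:
Step 1: leaves = {1,4,5,6,7,10,12}. Remove smallest leaf 1, emit neighbor 8.
Step 2: leaves = {4,5,6,7,10,12}. Remove smallest leaf 4, emit neighbor 3.
Step 3: leaves = {3,5,6,7,10,12}. Remove smallest leaf 3, emit neighbor 11.
Step 4: leaves = {5,6,7,10,12}. Remove smallest leaf 5, emit neighbor 11.
Step 5: leaves = {6,7,10,12}. Remove smallest leaf 6, emit neighbor 11.
Step 6: leaves = {7,10,12}. Remove smallest leaf 7, emit neighbor 11.
Step 7: leaves = {10,12}. Remove smallest leaf 10, emit neighbor 2.
Step 8: leaves = {2,12}. Remove smallest leaf 2, emit neighbor 11.
Step 9: leaves = {11,12}. Remove smallest leaf 11, emit neighbor 9.
Step 10: leaves = {9,12}. Remove smallest leaf 9, emit neighbor 8.
Done: 2 vertices remain (8, 12). Sequence = [8 3 11 11 11 11 2 11 9 8]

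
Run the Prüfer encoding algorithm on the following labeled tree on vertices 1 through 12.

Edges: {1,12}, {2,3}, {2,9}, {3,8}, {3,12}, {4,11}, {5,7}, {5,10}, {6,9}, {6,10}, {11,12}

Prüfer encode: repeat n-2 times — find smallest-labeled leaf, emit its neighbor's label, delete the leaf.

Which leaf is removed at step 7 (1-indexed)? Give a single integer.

Step 1: current leaves = {1,4,7,8}. Remove leaf 1 (neighbor: 12).
Step 2: current leaves = {4,7,8}. Remove leaf 4 (neighbor: 11).
Step 3: current leaves = {7,8,11}. Remove leaf 7 (neighbor: 5).
Step 4: current leaves = {5,8,11}. Remove leaf 5 (neighbor: 10).
Step 5: current leaves = {8,10,11}. Remove leaf 8 (neighbor: 3).
Step 6: current leaves = {10,11}. Remove leaf 10 (neighbor: 6).
Step 7: current leaves = {6,11}. Remove leaf 6 (neighbor: 9).

Answer: 6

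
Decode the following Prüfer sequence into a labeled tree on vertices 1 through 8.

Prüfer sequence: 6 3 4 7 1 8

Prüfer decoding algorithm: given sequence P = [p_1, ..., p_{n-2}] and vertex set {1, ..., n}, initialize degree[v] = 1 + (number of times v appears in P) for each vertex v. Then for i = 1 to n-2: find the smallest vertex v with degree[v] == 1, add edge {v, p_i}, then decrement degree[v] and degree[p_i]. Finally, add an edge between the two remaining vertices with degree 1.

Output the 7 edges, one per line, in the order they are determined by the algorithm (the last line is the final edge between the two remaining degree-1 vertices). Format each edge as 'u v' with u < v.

Answer: 2 6
3 5
3 4
4 7
1 6
1 8
7 8

Derivation:
Initial degrees: {1:2, 2:1, 3:2, 4:2, 5:1, 6:2, 7:2, 8:2}
Step 1: smallest deg-1 vertex = 2, p_1 = 6. Add edge {2,6}. Now deg[2]=0, deg[6]=1.
Step 2: smallest deg-1 vertex = 5, p_2 = 3. Add edge {3,5}. Now deg[5]=0, deg[3]=1.
Step 3: smallest deg-1 vertex = 3, p_3 = 4. Add edge {3,4}. Now deg[3]=0, deg[4]=1.
Step 4: smallest deg-1 vertex = 4, p_4 = 7. Add edge {4,7}. Now deg[4]=0, deg[7]=1.
Step 5: smallest deg-1 vertex = 6, p_5 = 1. Add edge {1,6}. Now deg[6]=0, deg[1]=1.
Step 6: smallest deg-1 vertex = 1, p_6 = 8. Add edge {1,8}. Now deg[1]=0, deg[8]=1.
Final: two remaining deg-1 vertices are 7, 8. Add edge {7,8}.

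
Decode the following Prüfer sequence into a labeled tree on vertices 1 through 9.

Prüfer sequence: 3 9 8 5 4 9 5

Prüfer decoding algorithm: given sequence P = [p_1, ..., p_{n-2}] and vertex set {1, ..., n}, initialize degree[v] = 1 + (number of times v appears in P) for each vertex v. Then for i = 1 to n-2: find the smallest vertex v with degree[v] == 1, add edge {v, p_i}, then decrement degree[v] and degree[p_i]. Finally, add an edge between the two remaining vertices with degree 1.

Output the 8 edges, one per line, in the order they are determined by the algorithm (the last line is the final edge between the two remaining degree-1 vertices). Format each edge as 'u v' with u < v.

Answer: 1 3
2 9
3 8
5 6
4 7
4 9
5 8
5 9

Derivation:
Initial degrees: {1:1, 2:1, 3:2, 4:2, 5:3, 6:1, 7:1, 8:2, 9:3}
Step 1: smallest deg-1 vertex = 1, p_1 = 3. Add edge {1,3}. Now deg[1]=0, deg[3]=1.
Step 2: smallest deg-1 vertex = 2, p_2 = 9. Add edge {2,9}. Now deg[2]=0, deg[9]=2.
Step 3: smallest deg-1 vertex = 3, p_3 = 8. Add edge {3,8}. Now deg[3]=0, deg[8]=1.
Step 4: smallest deg-1 vertex = 6, p_4 = 5. Add edge {5,6}. Now deg[6]=0, deg[5]=2.
Step 5: smallest deg-1 vertex = 7, p_5 = 4. Add edge {4,7}. Now deg[7]=0, deg[4]=1.
Step 6: smallest deg-1 vertex = 4, p_6 = 9. Add edge {4,9}. Now deg[4]=0, deg[9]=1.
Step 7: smallest deg-1 vertex = 8, p_7 = 5. Add edge {5,8}. Now deg[8]=0, deg[5]=1.
Final: two remaining deg-1 vertices are 5, 9. Add edge {5,9}.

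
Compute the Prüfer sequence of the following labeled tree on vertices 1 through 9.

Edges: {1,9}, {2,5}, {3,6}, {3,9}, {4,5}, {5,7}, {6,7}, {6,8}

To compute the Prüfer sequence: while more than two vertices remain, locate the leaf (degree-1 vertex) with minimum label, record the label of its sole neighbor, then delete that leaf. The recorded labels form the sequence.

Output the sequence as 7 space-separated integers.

Answer: 9 5 5 7 6 6 3

Derivation:
Step 1: leaves = {1,2,4,8}. Remove smallest leaf 1, emit neighbor 9.
Step 2: leaves = {2,4,8,9}. Remove smallest leaf 2, emit neighbor 5.
Step 3: leaves = {4,8,9}. Remove smallest leaf 4, emit neighbor 5.
Step 4: leaves = {5,8,9}. Remove smallest leaf 5, emit neighbor 7.
Step 5: leaves = {7,8,9}. Remove smallest leaf 7, emit neighbor 6.
Step 6: leaves = {8,9}. Remove smallest leaf 8, emit neighbor 6.
Step 7: leaves = {6,9}. Remove smallest leaf 6, emit neighbor 3.
Done: 2 vertices remain (3, 9). Sequence = [9 5 5 7 6 6 3]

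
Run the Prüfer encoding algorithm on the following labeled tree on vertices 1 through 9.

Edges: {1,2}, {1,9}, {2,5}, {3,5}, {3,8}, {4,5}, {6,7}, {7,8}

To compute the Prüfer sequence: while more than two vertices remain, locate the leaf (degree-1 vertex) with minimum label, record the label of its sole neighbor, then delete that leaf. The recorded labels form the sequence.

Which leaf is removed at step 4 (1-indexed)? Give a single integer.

Answer: 8

Derivation:
Step 1: current leaves = {4,6,9}. Remove leaf 4 (neighbor: 5).
Step 2: current leaves = {6,9}. Remove leaf 6 (neighbor: 7).
Step 3: current leaves = {7,9}. Remove leaf 7 (neighbor: 8).
Step 4: current leaves = {8,9}. Remove leaf 8 (neighbor: 3).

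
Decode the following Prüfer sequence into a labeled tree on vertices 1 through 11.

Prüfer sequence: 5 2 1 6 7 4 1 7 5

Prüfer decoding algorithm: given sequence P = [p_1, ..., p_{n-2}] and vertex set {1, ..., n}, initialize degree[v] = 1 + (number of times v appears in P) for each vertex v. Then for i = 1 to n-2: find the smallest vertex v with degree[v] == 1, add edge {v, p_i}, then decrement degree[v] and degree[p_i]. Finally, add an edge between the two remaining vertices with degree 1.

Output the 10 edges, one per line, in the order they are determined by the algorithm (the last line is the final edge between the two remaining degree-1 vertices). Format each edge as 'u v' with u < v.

Initial degrees: {1:3, 2:2, 3:1, 4:2, 5:3, 6:2, 7:3, 8:1, 9:1, 10:1, 11:1}
Step 1: smallest deg-1 vertex = 3, p_1 = 5. Add edge {3,5}. Now deg[3]=0, deg[5]=2.
Step 2: smallest deg-1 vertex = 8, p_2 = 2. Add edge {2,8}. Now deg[8]=0, deg[2]=1.
Step 3: smallest deg-1 vertex = 2, p_3 = 1. Add edge {1,2}. Now deg[2]=0, deg[1]=2.
Step 4: smallest deg-1 vertex = 9, p_4 = 6. Add edge {6,9}. Now deg[9]=0, deg[6]=1.
Step 5: smallest deg-1 vertex = 6, p_5 = 7. Add edge {6,7}. Now deg[6]=0, deg[7]=2.
Step 6: smallest deg-1 vertex = 10, p_6 = 4. Add edge {4,10}. Now deg[10]=0, deg[4]=1.
Step 7: smallest deg-1 vertex = 4, p_7 = 1. Add edge {1,4}. Now deg[4]=0, deg[1]=1.
Step 8: smallest deg-1 vertex = 1, p_8 = 7. Add edge {1,7}. Now deg[1]=0, deg[7]=1.
Step 9: smallest deg-1 vertex = 7, p_9 = 5. Add edge {5,7}. Now deg[7]=0, deg[5]=1.
Final: two remaining deg-1 vertices are 5, 11. Add edge {5,11}.

Answer: 3 5
2 8
1 2
6 9
6 7
4 10
1 4
1 7
5 7
5 11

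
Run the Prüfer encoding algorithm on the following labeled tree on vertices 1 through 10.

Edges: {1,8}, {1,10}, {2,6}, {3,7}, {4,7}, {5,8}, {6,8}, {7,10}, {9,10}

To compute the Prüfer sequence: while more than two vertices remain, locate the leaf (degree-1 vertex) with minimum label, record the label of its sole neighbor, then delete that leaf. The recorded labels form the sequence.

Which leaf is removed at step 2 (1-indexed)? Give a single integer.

Step 1: current leaves = {2,3,4,5,9}. Remove leaf 2 (neighbor: 6).
Step 2: current leaves = {3,4,5,6,9}. Remove leaf 3 (neighbor: 7).

Answer: 3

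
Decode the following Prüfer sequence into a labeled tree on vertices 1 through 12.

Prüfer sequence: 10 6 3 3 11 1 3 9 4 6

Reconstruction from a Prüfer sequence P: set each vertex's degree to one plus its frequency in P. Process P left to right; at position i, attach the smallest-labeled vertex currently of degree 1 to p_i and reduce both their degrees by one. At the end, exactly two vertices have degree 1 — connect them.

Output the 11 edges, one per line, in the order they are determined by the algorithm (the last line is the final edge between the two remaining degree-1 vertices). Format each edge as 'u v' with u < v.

Answer: 2 10
5 6
3 7
3 8
10 11
1 11
1 3
3 9
4 9
4 6
6 12

Derivation:
Initial degrees: {1:2, 2:1, 3:4, 4:2, 5:1, 6:3, 7:1, 8:1, 9:2, 10:2, 11:2, 12:1}
Step 1: smallest deg-1 vertex = 2, p_1 = 10. Add edge {2,10}. Now deg[2]=0, deg[10]=1.
Step 2: smallest deg-1 vertex = 5, p_2 = 6. Add edge {5,6}. Now deg[5]=0, deg[6]=2.
Step 3: smallest deg-1 vertex = 7, p_3 = 3. Add edge {3,7}. Now deg[7]=0, deg[3]=3.
Step 4: smallest deg-1 vertex = 8, p_4 = 3. Add edge {3,8}. Now deg[8]=0, deg[3]=2.
Step 5: smallest deg-1 vertex = 10, p_5 = 11. Add edge {10,11}. Now deg[10]=0, deg[11]=1.
Step 6: smallest deg-1 vertex = 11, p_6 = 1. Add edge {1,11}. Now deg[11]=0, deg[1]=1.
Step 7: smallest deg-1 vertex = 1, p_7 = 3. Add edge {1,3}. Now deg[1]=0, deg[3]=1.
Step 8: smallest deg-1 vertex = 3, p_8 = 9. Add edge {3,9}. Now deg[3]=0, deg[9]=1.
Step 9: smallest deg-1 vertex = 9, p_9 = 4. Add edge {4,9}. Now deg[9]=0, deg[4]=1.
Step 10: smallest deg-1 vertex = 4, p_10 = 6. Add edge {4,6}. Now deg[4]=0, deg[6]=1.
Final: two remaining deg-1 vertices are 6, 12. Add edge {6,12}.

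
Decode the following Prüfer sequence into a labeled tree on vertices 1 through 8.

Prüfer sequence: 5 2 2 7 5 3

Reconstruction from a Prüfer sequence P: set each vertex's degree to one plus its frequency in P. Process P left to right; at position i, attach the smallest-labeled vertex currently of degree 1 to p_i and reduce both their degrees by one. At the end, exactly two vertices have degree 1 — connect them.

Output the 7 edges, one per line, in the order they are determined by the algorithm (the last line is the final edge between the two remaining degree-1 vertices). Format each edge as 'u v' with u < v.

Initial degrees: {1:1, 2:3, 3:2, 4:1, 5:3, 6:1, 7:2, 8:1}
Step 1: smallest deg-1 vertex = 1, p_1 = 5. Add edge {1,5}. Now deg[1]=0, deg[5]=2.
Step 2: smallest deg-1 vertex = 4, p_2 = 2. Add edge {2,4}. Now deg[4]=0, deg[2]=2.
Step 3: smallest deg-1 vertex = 6, p_3 = 2. Add edge {2,6}. Now deg[6]=0, deg[2]=1.
Step 4: smallest deg-1 vertex = 2, p_4 = 7. Add edge {2,7}. Now deg[2]=0, deg[7]=1.
Step 5: smallest deg-1 vertex = 7, p_5 = 5. Add edge {5,7}. Now deg[7]=0, deg[5]=1.
Step 6: smallest deg-1 vertex = 5, p_6 = 3. Add edge {3,5}. Now deg[5]=0, deg[3]=1.
Final: two remaining deg-1 vertices are 3, 8. Add edge {3,8}.

Answer: 1 5
2 4
2 6
2 7
5 7
3 5
3 8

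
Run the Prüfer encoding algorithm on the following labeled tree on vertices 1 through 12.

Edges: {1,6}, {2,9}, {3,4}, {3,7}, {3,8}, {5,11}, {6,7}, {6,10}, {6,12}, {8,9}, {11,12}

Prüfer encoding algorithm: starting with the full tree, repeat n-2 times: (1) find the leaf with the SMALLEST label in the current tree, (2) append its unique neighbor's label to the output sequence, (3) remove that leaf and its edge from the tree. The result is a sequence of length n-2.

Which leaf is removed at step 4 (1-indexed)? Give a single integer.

Answer: 5

Derivation:
Step 1: current leaves = {1,2,4,5,10}. Remove leaf 1 (neighbor: 6).
Step 2: current leaves = {2,4,5,10}. Remove leaf 2 (neighbor: 9).
Step 3: current leaves = {4,5,9,10}. Remove leaf 4 (neighbor: 3).
Step 4: current leaves = {5,9,10}. Remove leaf 5 (neighbor: 11).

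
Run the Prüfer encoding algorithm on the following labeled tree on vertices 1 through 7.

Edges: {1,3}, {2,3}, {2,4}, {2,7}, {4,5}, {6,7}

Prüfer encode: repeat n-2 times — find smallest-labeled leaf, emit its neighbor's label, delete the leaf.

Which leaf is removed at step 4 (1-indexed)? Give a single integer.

Step 1: current leaves = {1,5,6}. Remove leaf 1 (neighbor: 3).
Step 2: current leaves = {3,5,6}. Remove leaf 3 (neighbor: 2).
Step 3: current leaves = {5,6}. Remove leaf 5 (neighbor: 4).
Step 4: current leaves = {4,6}. Remove leaf 4 (neighbor: 2).

Answer: 4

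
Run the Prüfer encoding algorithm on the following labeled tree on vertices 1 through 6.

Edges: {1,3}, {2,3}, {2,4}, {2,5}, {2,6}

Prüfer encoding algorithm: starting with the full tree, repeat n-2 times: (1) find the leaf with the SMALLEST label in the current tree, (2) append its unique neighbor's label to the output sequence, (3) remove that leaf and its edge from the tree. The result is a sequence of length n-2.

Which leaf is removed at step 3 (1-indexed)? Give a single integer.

Answer: 4

Derivation:
Step 1: current leaves = {1,4,5,6}. Remove leaf 1 (neighbor: 3).
Step 2: current leaves = {3,4,5,6}. Remove leaf 3 (neighbor: 2).
Step 3: current leaves = {4,5,6}. Remove leaf 4 (neighbor: 2).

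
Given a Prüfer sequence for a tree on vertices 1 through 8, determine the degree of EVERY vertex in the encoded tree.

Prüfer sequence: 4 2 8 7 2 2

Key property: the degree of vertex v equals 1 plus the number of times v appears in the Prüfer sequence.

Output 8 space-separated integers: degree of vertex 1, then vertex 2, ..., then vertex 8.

Answer: 1 4 1 2 1 1 2 2

Derivation:
p_1 = 4: count[4] becomes 1
p_2 = 2: count[2] becomes 1
p_3 = 8: count[8] becomes 1
p_4 = 7: count[7] becomes 1
p_5 = 2: count[2] becomes 2
p_6 = 2: count[2] becomes 3
Degrees (1 + count): deg[1]=1+0=1, deg[2]=1+3=4, deg[3]=1+0=1, deg[4]=1+1=2, deg[5]=1+0=1, deg[6]=1+0=1, deg[7]=1+1=2, deg[8]=1+1=2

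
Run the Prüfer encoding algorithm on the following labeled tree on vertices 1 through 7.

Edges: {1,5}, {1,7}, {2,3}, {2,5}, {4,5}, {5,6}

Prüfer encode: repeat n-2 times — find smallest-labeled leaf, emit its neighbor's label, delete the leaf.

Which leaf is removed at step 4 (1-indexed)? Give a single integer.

Step 1: current leaves = {3,4,6,7}. Remove leaf 3 (neighbor: 2).
Step 2: current leaves = {2,4,6,7}. Remove leaf 2 (neighbor: 5).
Step 3: current leaves = {4,6,7}. Remove leaf 4 (neighbor: 5).
Step 4: current leaves = {6,7}. Remove leaf 6 (neighbor: 5).

Answer: 6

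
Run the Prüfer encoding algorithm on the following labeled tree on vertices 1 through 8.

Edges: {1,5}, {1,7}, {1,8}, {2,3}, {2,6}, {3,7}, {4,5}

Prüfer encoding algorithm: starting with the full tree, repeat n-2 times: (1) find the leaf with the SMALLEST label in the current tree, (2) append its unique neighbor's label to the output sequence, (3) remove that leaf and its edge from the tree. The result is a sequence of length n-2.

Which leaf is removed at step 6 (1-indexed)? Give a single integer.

Answer: 7

Derivation:
Step 1: current leaves = {4,6,8}. Remove leaf 4 (neighbor: 5).
Step 2: current leaves = {5,6,8}. Remove leaf 5 (neighbor: 1).
Step 3: current leaves = {6,8}. Remove leaf 6 (neighbor: 2).
Step 4: current leaves = {2,8}. Remove leaf 2 (neighbor: 3).
Step 5: current leaves = {3,8}. Remove leaf 3 (neighbor: 7).
Step 6: current leaves = {7,8}. Remove leaf 7 (neighbor: 1).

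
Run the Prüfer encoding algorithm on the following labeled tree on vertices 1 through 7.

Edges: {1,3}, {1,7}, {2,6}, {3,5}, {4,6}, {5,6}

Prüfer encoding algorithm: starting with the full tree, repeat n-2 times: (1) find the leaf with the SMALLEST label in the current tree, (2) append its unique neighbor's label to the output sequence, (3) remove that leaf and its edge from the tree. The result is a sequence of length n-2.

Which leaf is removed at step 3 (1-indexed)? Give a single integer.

Step 1: current leaves = {2,4,7}. Remove leaf 2 (neighbor: 6).
Step 2: current leaves = {4,7}. Remove leaf 4 (neighbor: 6).
Step 3: current leaves = {6,7}. Remove leaf 6 (neighbor: 5).

Answer: 6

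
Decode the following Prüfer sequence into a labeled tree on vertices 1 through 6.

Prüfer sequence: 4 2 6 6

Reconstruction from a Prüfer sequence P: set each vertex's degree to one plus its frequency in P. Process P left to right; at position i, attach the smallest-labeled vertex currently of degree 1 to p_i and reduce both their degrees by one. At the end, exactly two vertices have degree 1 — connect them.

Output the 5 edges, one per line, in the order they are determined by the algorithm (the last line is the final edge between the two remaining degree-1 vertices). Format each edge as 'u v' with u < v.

Initial degrees: {1:1, 2:2, 3:1, 4:2, 5:1, 6:3}
Step 1: smallest deg-1 vertex = 1, p_1 = 4. Add edge {1,4}. Now deg[1]=0, deg[4]=1.
Step 2: smallest deg-1 vertex = 3, p_2 = 2. Add edge {2,3}. Now deg[3]=0, deg[2]=1.
Step 3: smallest deg-1 vertex = 2, p_3 = 6. Add edge {2,6}. Now deg[2]=0, deg[6]=2.
Step 4: smallest deg-1 vertex = 4, p_4 = 6. Add edge {4,6}. Now deg[4]=0, deg[6]=1.
Final: two remaining deg-1 vertices are 5, 6. Add edge {5,6}.

Answer: 1 4
2 3
2 6
4 6
5 6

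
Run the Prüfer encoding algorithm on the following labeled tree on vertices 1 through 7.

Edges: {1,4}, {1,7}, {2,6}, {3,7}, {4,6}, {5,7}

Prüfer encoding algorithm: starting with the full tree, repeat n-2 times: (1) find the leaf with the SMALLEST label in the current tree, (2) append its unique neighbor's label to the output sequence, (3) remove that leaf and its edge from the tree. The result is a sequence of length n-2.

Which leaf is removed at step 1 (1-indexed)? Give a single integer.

Answer: 2

Derivation:
Step 1: current leaves = {2,3,5}. Remove leaf 2 (neighbor: 6).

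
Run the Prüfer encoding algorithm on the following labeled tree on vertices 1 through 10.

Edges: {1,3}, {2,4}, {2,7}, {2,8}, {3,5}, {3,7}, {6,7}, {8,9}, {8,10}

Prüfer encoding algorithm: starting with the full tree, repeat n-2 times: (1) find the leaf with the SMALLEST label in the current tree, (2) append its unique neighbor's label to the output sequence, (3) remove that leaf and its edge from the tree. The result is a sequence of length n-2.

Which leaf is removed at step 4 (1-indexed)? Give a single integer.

Answer: 3

Derivation:
Step 1: current leaves = {1,4,5,6,9,10}. Remove leaf 1 (neighbor: 3).
Step 2: current leaves = {4,5,6,9,10}. Remove leaf 4 (neighbor: 2).
Step 3: current leaves = {5,6,9,10}. Remove leaf 5 (neighbor: 3).
Step 4: current leaves = {3,6,9,10}. Remove leaf 3 (neighbor: 7).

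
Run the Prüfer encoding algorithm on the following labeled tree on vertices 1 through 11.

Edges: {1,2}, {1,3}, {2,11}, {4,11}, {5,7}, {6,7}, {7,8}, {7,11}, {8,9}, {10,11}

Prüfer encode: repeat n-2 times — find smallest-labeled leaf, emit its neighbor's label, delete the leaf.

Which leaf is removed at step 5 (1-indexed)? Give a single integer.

Step 1: current leaves = {3,4,5,6,9,10}. Remove leaf 3 (neighbor: 1).
Step 2: current leaves = {1,4,5,6,9,10}. Remove leaf 1 (neighbor: 2).
Step 3: current leaves = {2,4,5,6,9,10}. Remove leaf 2 (neighbor: 11).
Step 4: current leaves = {4,5,6,9,10}. Remove leaf 4 (neighbor: 11).
Step 5: current leaves = {5,6,9,10}. Remove leaf 5 (neighbor: 7).

Answer: 5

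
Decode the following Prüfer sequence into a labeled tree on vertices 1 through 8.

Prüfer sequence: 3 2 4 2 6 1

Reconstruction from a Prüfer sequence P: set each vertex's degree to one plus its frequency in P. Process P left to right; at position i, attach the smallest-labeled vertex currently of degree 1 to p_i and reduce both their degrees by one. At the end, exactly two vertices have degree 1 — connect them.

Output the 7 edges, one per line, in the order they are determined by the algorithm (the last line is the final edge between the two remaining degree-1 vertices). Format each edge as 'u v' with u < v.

Initial degrees: {1:2, 2:3, 3:2, 4:2, 5:1, 6:2, 7:1, 8:1}
Step 1: smallest deg-1 vertex = 5, p_1 = 3. Add edge {3,5}. Now deg[5]=0, deg[3]=1.
Step 2: smallest deg-1 vertex = 3, p_2 = 2. Add edge {2,3}. Now deg[3]=0, deg[2]=2.
Step 3: smallest deg-1 vertex = 7, p_3 = 4. Add edge {4,7}. Now deg[7]=0, deg[4]=1.
Step 4: smallest deg-1 vertex = 4, p_4 = 2. Add edge {2,4}. Now deg[4]=0, deg[2]=1.
Step 5: smallest deg-1 vertex = 2, p_5 = 6. Add edge {2,6}. Now deg[2]=0, deg[6]=1.
Step 6: smallest deg-1 vertex = 6, p_6 = 1. Add edge {1,6}. Now deg[6]=0, deg[1]=1.
Final: two remaining deg-1 vertices are 1, 8. Add edge {1,8}.

Answer: 3 5
2 3
4 7
2 4
2 6
1 6
1 8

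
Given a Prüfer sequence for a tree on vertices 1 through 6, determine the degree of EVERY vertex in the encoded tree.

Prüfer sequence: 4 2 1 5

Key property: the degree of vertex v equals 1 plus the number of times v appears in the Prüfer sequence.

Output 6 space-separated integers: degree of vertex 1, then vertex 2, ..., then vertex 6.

Answer: 2 2 1 2 2 1

Derivation:
p_1 = 4: count[4] becomes 1
p_2 = 2: count[2] becomes 1
p_3 = 1: count[1] becomes 1
p_4 = 5: count[5] becomes 1
Degrees (1 + count): deg[1]=1+1=2, deg[2]=1+1=2, deg[3]=1+0=1, deg[4]=1+1=2, deg[5]=1+1=2, deg[6]=1+0=1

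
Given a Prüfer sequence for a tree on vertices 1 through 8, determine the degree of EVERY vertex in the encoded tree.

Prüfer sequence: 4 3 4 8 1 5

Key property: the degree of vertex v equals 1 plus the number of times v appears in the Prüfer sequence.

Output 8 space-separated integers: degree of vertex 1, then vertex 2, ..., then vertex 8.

Answer: 2 1 2 3 2 1 1 2

Derivation:
p_1 = 4: count[4] becomes 1
p_2 = 3: count[3] becomes 1
p_3 = 4: count[4] becomes 2
p_4 = 8: count[8] becomes 1
p_5 = 1: count[1] becomes 1
p_6 = 5: count[5] becomes 1
Degrees (1 + count): deg[1]=1+1=2, deg[2]=1+0=1, deg[3]=1+1=2, deg[4]=1+2=3, deg[5]=1+1=2, deg[6]=1+0=1, deg[7]=1+0=1, deg[8]=1+1=2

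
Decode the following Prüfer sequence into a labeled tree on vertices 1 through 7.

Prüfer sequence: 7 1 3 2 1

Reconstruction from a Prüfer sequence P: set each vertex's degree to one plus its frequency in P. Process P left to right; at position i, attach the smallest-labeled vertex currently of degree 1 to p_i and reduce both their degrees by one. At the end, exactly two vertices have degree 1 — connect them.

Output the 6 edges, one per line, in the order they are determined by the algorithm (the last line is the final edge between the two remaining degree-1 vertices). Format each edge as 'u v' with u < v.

Initial degrees: {1:3, 2:2, 3:2, 4:1, 5:1, 6:1, 7:2}
Step 1: smallest deg-1 vertex = 4, p_1 = 7. Add edge {4,7}. Now deg[4]=0, deg[7]=1.
Step 2: smallest deg-1 vertex = 5, p_2 = 1. Add edge {1,5}. Now deg[5]=0, deg[1]=2.
Step 3: smallest deg-1 vertex = 6, p_3 = 3. Add edge {3,6}. Now deg[6]=0, deg[3]=1.
Step 4: smallest deg-1 vertex = 3, p_4 = 2. Add edge {2,3}. Now deg[3]=0, deg[2]=1.
Step 5: smallest deg-1 vertex = 2, p_5 = 1. Add edge {1,2}. Now deg[2]=0, deg[1]=1.
Final: two remaining deg-1 vertices are 1, 7. Add edge {1,7}.

Answer: 4 7
1 5
3 6
2 3
1 2
1 7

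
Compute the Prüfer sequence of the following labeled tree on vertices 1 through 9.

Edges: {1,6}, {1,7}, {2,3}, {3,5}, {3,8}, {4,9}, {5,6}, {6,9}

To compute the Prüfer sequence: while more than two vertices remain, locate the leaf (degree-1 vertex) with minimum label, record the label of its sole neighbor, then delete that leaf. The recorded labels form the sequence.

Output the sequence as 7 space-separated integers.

Answer: 3 9 1 6 3 5 6

Derivation:
Step 1: leaves = {2,4,7,8}. Remove smallest leaf 2, emit neighbor 3.
Step 2: leaves = {4,7,8}. Remove smallest leaf 4, emit neighbor 9.
Step 3: leaves = {7,8,9}. Remove smallest leaf 7, emit neighbor 1.
Step 4: leaves = {1,8,9}. Remove smallest leaf 1, emit neighbor 6.
Step 5: leaves = {8,9}. Remove smallest leaf 8, emit neighbor 3.
Step 6: leaves = {3,9}. Remove smallest leaf 3, emit neighbor 5.
Step 7: leaves = {5,9}. Remove smallest leaf 5, emit neighbor 6.
Done: 2 vertices remain (6, 9). Sequence = [3 9 1 6 3 5 6]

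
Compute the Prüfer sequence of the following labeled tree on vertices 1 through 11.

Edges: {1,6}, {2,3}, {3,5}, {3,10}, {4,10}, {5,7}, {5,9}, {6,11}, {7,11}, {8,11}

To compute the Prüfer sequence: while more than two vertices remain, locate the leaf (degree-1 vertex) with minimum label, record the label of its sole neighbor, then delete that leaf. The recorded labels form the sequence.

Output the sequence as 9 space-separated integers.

Answer: 6 3 10 11 11 5 3 5 7

Derivation:
Step 1: leaves = {1,2,4,8,9}. Remove smallest leaf 1, emit neighbor 6.
Step 2: leaves = {2,4,6,8,9}. Remove smallest leaf 2, emit neighbor 3.
Step 3: leaves = {4,6,8,9}. Remove smallest leaf 4, emit neighbor 10.
Step 4: leaves = {6,8,9,10}. Remove smallest leaf 6, emit neighbor 11.
Step 5: leaves = {8,9,10}. Remove smallest leaf 8, emit neighbor 11.
Step 6: leaves = {9,10,11}. Remove smallest leaf 9, emit neighbor 5.
Step 7: leaves = {10,11}. Remove smallest leaf 10, emit neighbor 3.
Step 8: leaves = {3,11}. Remove smallest leaf 3, emit neighbor 5.
Step 9: leaves = {5,11}. Remove smallest leaf 5, emit neighbor 7.
Done: 2 vertices remain (7, 11). Sequence = [6 3 10 11 11 5 3 5 7]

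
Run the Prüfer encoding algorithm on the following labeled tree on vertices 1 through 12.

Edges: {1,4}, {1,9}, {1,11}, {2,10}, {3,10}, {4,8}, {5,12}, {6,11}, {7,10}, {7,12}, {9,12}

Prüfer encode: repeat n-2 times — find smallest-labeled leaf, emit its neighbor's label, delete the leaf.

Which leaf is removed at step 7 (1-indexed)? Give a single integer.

Step 1: current leaves = {2,3,5,6,8}. Remove leaf 2 (neighbor: 10).
Step 2: current leaves = {3,5,6,8}. Remove leaf 3 (neighbor: 10).
Step 3: current leaves = {5,6,8,10}. Remove leaf 5 (neighbor: 12).
Step 4: current leaves = {6,8,10}. Remove leaf 6 (neighbor: 11).
Step 5: current leaves = {8,10,11}. Remove leaf 8 (neighbor: 4).
Step 6: current leaves = {4,10,11}. Remove leaf 4 (neighbor: 1).
Step 7: current leaves = {10,11}. Remove leaf 10 (neighbor: 7).

Answer: 10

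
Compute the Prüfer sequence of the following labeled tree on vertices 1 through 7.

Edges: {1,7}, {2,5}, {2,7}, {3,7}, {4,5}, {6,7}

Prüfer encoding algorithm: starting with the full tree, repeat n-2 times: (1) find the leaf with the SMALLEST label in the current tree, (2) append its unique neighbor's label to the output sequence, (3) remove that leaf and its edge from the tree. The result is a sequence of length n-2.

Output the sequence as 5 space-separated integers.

Step 1: leaves = {1,3,4,6}. Remove smallest leaf 1, emit neighbor 7.
Step 2: leaves = {3,4,6}. Remove smallest leaf 3, emit neighbor 7.
Step 3: leaves = {4,6}. Remove smallest leaf 4, emit neighbor 5.
Step 4: leaves = {5,6}. Remove smallest leaf 5, emit neighbor 2.
Step 5: leaves = {2,6}. Remove smallest leaf 2, emit neighbor 7.
Done: 2 vertices remain (6, 7). Sequence = [7 7 5 2 7]

Answer: 7 7 5 2 7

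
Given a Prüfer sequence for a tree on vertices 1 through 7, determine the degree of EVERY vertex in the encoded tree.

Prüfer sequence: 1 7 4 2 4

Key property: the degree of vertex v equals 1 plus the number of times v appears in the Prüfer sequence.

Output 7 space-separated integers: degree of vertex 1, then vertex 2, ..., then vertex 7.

Answer: 2 2 1 3 1 1 2

Derivation:
p_1 = 1: count[1] becomes 1
p_2 = 7: count[7] becomes 1
p_3 = 4: count[4] becomes 1
p_4 = 2: count[2] becomes 1
p_5 = 4: count[4] becomes 2
Degrees (1 + count): deg[1]=1+1=2, deg[2]=1+1=2, deg[3]=1+0=1, deg[4]=1+2=3, deg[5]=1+0=1, deg[6]=1+0=1, deg[7]=1+1=2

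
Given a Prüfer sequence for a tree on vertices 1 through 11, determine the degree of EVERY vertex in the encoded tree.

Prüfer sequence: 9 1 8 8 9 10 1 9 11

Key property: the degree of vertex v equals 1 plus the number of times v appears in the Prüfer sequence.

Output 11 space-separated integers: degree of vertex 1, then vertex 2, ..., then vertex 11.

p_1 = 9: count[9] becomes 1
p_2 = 1: count[1] becomes 1
p_3 = 8: count[8] becomes 1
p_4 = 8: count[8] becomes 2
p_5 = 9: count[9] becomes 2
p_6 = 10: count[10] becomes 1
p_7 = 1: count[1] becomes 2
p_8 = 9: count[9] becomes 3
p_9 = 11: count[11] becomes 1
Degrees (1 + count): deg[1]=1+2=3, deg[2]=1+0=1, deg[3]=1+0=1, deg[4]=1+0=1, deg[5]=1+0=1, deg[6]=1+0=1, deg[7]=1+0=1, deg[8]=1+2=3, deg[9]=1+3=4, deg[10]=1+1=2, deg[11]=1+1=2

Answer: 3 1 1 1 1 1 1 3 4 2 2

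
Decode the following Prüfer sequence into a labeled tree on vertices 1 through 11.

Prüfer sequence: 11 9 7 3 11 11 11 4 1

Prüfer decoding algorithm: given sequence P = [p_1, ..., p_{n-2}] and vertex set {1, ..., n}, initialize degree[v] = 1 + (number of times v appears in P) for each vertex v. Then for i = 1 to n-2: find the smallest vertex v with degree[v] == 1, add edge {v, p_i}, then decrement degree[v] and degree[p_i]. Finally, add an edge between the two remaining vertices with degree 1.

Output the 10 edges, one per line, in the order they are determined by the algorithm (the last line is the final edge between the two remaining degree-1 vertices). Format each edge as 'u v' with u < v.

Initial degrees: {1:2, 2:1, 3:2, 4:2, 5:1, 6:1, 7:2, 8:1, 9:2, 10:1, 11:5}
Step 1: smallest deg-1 vertex = 2, p_1 = 11. Add edge {2,11}. Now deg[2]=0, deg[11]=4.
Step 2: smallest deg-1 vertex = 5, p_2 = 9. Add edge {5,9}. Now deg[5]=0, deg[9]=1.
Step 3: smallest deg-1 vertex = 6, p_3 = 7. Add edge {6,7}. Now deg[6]=0, deg[7]=1.
Step 4: smallest deg-1 vertex = 7, p_4 = 3. Add edge {3,7}. Now deg[7]=0, deg[3]=1.
Step 5: smallest deg-1 vertex = 3, p_5 = 11. Add edge {3,11}. Now deg[3]=0, deg[11]=3.
Step 6: smallest deg-1 vertex = 8, p_6 = 11. Add edge {8,11}. Now deg[8]=0, deg[11]=2.
Step 7: smallest deg-1 vertex = 9, p_7 = 11. Add edge {9,11}. Now deg[9]=0, deg[11]=1.
Step 8: smallest deg-1 vertex = 10, p_8 = 4. Add edge {4,10}. Now deg[10]=0, deg[4]=1.
Step 9: smallest deg-1 vertex = 4, p_9 = 1. Add edge {1,4}. Now deg[4]=0, deg[1]=1.
Final: two remaining deg-1 vertices are 1, 11. Add edge {1,11}.

Answer: 2 11
5 9
6 7
3 7
3 11
8 11
9 11
4 10
1 4
1 11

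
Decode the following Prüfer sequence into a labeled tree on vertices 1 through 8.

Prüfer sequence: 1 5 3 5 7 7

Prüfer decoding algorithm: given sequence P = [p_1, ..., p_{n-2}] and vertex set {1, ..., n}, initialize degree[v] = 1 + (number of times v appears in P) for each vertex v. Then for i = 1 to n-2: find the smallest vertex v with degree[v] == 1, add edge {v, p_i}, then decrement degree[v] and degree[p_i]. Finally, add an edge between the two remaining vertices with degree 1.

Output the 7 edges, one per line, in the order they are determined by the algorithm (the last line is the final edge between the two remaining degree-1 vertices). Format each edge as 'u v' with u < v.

Answer: 1 2
1 5
3 4
3 5
5 7
6 7
7 8

Derivation:
Initial degrees: {1:2, 2:1, 3:2, 4:1, 5:3, 6:1, 7:3, 8:1}
Step 1: smallest deg-1 vertex = 2, p_1 = 1. Add edge {1,2}. Now deg[2]=0, deg[1]=1.
Step 2: smallest deg-1 vertex = 1, p_2 = 5. Add edge {1,5}. Now deg[1]=0, deg[5]=2.
Step 3: smallest deg-1 vertex = 4, p_3 = 3. Add edge {3,4}. Now deg[4]=0, deg[3]=1.
Step 4: smallest deg-1 vertex = 3, p_4 = 5. Add edge {3,5}. Now deg[3]=0, deg[5]=1.
Step 5: smallest deg-1 vertex = 5, p_5 = 7. Add edge {5,7}. Now deg[5]=0, deg[7]=2.
Step 6: smallest deg-1 vertex = 6, p_6 = 7. Add edge {6,7}. Now deg[6]=0, deg[7]=1.
Final: two remaining deg-1 vertices are 7, 8. Add edge {7,8}.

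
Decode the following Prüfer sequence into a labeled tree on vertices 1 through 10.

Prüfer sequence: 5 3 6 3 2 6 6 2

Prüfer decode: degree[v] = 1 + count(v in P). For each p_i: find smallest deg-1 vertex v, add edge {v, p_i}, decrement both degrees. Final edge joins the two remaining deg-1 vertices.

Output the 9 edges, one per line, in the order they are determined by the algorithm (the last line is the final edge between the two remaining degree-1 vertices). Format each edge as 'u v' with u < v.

Answer: 1 5
3 4
5 6
3 7
2 3
6 8
6 9
2 6
2 10

Derivation:
Initial degrees: {1:1, 2:3, 3:3, 4:1, 5:2, 6:4, 7:1, 8:1, 9:1, 10:1}
Step 1: smallest deg-1 vertex = 1, p_1 = 5. Add edge {1,5}. Now deg[1]=0, deg[5]=1.
Step 2: smallest deg-1 vertex = 4, p_2 = 3. Add edge {3,4}. Now deg[4]=0, deg[3]=2.
Step 3: smallest deg-1 vertex = 5, p_3 = 6. Add edge {5,6}. Now deg[5]=0, deg[6]=3.
Step 4: smallest deg-1 vertex = 7, p_4 = 3. Add edge {3,7}. Now deg[7]=0, deg[3]=1.
Step 5: smallest deg-1 vertex = 3, p_5 = 2. Add edge {2,3}. Now deg[3]=0, deg[2]=2.
Step 6: smallest deg-1 vertex = 8, p_6 = 6. Add edge {6,8}. Now deg[8]=0, deg[6]=2.
Step 7: smallest deg-1 vertex = 9, p_7 = 6. Add edge {6,9}. Now deg[9]=0, deg[6]=1.
Step 8: smallest deg-1 vertex = 6, p_8 = 2. Add edge {2,6}. Now deg[6]=0, deg[2]=1.
Final: two remaining deg-1 vertices are 2, 10. Add edge {2,10}.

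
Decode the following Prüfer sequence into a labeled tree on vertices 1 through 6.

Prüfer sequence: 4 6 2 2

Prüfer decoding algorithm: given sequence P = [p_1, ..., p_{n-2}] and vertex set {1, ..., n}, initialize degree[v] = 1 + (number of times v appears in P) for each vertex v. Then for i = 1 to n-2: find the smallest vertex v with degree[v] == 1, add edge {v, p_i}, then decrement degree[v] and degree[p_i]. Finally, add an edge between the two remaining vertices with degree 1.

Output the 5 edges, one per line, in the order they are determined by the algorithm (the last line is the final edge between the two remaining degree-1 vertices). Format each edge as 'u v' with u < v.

Answer: 1 4
3 6
2 4
2 5
2 6

Derivation:
Initial degrees: {1:1, 2:3, 3:1, 4:2, 5:1, 6:2}
Step 1: smallest deg-1 vertex = 1, p_1 = 4. Add edge {1,4}. Now deg[1]=0, deg[4]=1.
Step 2: smallest deg-1 vertex = 3, p_2 = 6. Add edge {3,6}. Now deg[3]=0, deg[6]=1.
Step 3: smallest deg-1 vertex = 4, p_3 = 2. Add edge {2,4}. Now deg[4]=0, deg[2]=2.
Step 4: smallest deg-1 vertex = 5, p_4 = 2. Add edge {2,5}. Now deg[5]=0, deg[2]=1.
Final: two remaining deg-1 vertices are 2, 6. Add edge {2,6}.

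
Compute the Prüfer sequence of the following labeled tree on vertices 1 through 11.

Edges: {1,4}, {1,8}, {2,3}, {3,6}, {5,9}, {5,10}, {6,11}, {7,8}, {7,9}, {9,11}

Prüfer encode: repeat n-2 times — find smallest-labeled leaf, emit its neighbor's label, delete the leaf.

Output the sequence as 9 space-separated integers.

Answer: 3 6 1 8 11 7 9 5 9

Derivation:
Step 1: leaves = {2,4,10}. Remove smallest leaf 2, emit neighbor 3.
Step 2: leaves = {3,4,10}. Remove smallest leaf 3, emit neighbor 6.
Step 3: leaves = {4,6,10}. Remove smallest leaf 4, emit neighbor 1.
Step 4: leaves = {1,6,10}. Remove smallest leaf 1, emit neighbor 8.
Step 5: leaves = {6,8,10}. Remove smallest leaf 6, emit neighbor 11.
Step 6: leaves = {8,10,11}. Remove smallest leaf 8, emit neighbor 7.
Step 7: leaves = {7,10,11}. Remove smallest leaf 7, emit neighbor 9.
Step 8: leaves = {10,11}. Remove smallest leaf 10, emit neighbor 5.
Step 9: leaves = {5,11}. Remove smallest leaf 5, emit neighbor 9.
Done: 2 vertices remain (9, 11). Sequence = [3 6 1 8 11 7 9 5 9]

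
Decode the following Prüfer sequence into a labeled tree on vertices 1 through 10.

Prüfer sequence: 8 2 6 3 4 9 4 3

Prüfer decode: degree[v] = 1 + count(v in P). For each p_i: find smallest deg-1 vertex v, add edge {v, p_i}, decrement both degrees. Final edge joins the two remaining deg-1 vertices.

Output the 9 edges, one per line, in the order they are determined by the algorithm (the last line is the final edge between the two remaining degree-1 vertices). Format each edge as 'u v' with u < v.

Answer: 1 8
2 5
2 6
3 6
4 7
8 9
4 9
3 4
3 10

Derivation:
Initial degrees: {1:1, 2:2, 3:3, 4:3, 5:1, 6:2, 7:1, 8:2, 9:2, 10:1}
Step 1: smallest deg-1 vertex = 1, p_1 = 8. Add edge {1,8}. Now deg[1]=0, deg[8]=1.
Step 2: smallest deg-1 vertex = 5, p_2 = 2. Add edge {2,5}. Now deg[5]=0, deg[2]=1.
Step 3: smallest deg-1 vertex = 2, p_3 = 6. Add edge {2,6}. Now deg[2]=0, deg[6]=1.
Step 4: smallest deg-1 vertex = 6, p_4 = 3. Add edge {3,6}. Now deg[6]=0, deg[3]=2.
Step 5: smallest deg-1 vertex = 7, p_5 = 4. Add edge {4,7}. Now deg[7]=0, deg[4]=2.
Step 6: smallest deg-1 vertex = 8, p_6 = 9. Add edge {8,9}. Now deg[8]=0, deg[9]=1.
Step 7: smallest deg-1 vertex = 9, p_7 = 4. Add edge {4,9}. Now deg[9]=0, deg[4]=1.
Step 8: smallest deg-1 vertex = 4, p_8 = 3. Add edge {3,4}. Now deg[4]=0, deg[3]=1.
Final: two remaining deg-1 vertices are 3, 10. Add edge {3,10}.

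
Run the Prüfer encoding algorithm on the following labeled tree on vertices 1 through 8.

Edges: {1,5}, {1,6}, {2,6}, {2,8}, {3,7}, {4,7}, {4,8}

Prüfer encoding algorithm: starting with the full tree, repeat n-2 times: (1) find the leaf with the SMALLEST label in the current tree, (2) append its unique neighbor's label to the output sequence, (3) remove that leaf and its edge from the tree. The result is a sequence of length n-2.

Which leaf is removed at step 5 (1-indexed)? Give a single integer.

Step 1: current leaves = {3,5}. Remove leaf 3 (neighbor: 7).
Step 2: current leaves = {5,7}. Remove leaf 5 (neighbor: 1).
Step 3: current leaves = {1,7}. Remove leaf 1 (neighbor: 6).
Step 4: current leaves = {6,7}. Remove leaf 6 (neighbor: 2).
Step 5: current leaves = {2,7}. Remove leaf 2 (neighbor: 8).

Answer: 2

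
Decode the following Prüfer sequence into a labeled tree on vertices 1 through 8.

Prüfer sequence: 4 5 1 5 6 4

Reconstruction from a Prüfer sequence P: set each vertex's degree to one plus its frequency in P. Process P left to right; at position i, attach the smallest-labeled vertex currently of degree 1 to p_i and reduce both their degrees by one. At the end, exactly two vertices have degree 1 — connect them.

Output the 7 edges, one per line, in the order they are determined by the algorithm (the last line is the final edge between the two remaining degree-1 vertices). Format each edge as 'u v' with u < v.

Initial degrees: {1:2, 2:1, 3:1, 4:3, 5:3, 6:2, 7:1, 8:1}
Step 1: smallest deg-1 vertex = 2, p_1 = 4. Add edge {2,4}. Now deg[2]=0, deg[4]=2.
Step 2: smallest deg-1 vertex = 3, p_2 = 5. Add edge {3,5}. Now deg[3]=0, deg[5]=2.
Step 3: smallest deg-1 vertex = 7, p_3 = 1. Add edge {1,7}. Now deg[7]=0, deg[1]=1.
Step 4: smallest deg-1 vertex = 1, p_4 = 5. Add edge {1,5}. Now deg[1]=0, deg[5]=1.
Step 5: smallest deg-1 vertex = 5, p_5 = 6. Add edge {5,6}. Now deg[5]=0, deg[6]=1.
Step 6: smallest deg-1 vertex = 6, p_6 = 4. Add edge {4,6}. Now deg[6]=0, deg[4]=1.
Final: two remaining deg-1 vertices are 4, 8. Add edge {4,8}.

Answer: 2 4
3 5
1 7
1 5
5 6
4 6
4 8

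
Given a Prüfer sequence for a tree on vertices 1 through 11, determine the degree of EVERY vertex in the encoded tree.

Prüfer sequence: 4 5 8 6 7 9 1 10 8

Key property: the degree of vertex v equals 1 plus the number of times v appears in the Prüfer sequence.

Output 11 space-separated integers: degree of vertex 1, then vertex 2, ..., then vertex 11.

p_1 = 4: count[4] becomes 1
p_2 = 5: count[5] becomes 1
p_3 = 8: count[8] becomes 1
p_4 = 6: count[6] becomes 1
p_5 = 7: count[7] becomes 1
p_6 = 9: count[9] becomes 1
p_7 = 1: count[1] becomes 1
p_8 = 10: count[10] becomes 1
p_9 = 8: count[8] becomes 2
Degrees (1 + count): deg[1]=1+1=2, deg[2]=1+0=1, deg[3]=1+0=1, deg[4]=1+1=2, deg[5]=1+1=2, deg[6]=1+1=2, deg[7]=1+1=2, deg[8]=1+2=3, deg[9]=1+1=2, deg[10]=1+1=2, deg[11]=1+0=1

Answer: 2 1 1 2 2 2 2 3 2 2 1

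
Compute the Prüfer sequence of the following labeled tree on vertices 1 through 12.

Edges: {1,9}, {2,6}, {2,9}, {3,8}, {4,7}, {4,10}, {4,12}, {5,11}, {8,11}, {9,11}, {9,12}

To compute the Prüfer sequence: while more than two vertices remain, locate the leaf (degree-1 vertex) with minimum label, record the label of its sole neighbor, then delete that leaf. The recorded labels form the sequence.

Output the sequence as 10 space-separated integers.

Step 1: leaves = {1,3,5,6,7,10}. Remove smallest leaf 1, emit neighbor 9.
Step 2: leaves = {3,5,6,7,10}. Remove smallest leaf 3, emit neighbor 8.
Step 3: leaves = {5,6,7,8,10}. Remove smallest leaf 5, emit neighbor 11.
Step 4: leaves = {6,7,8,10}. Remove smallest leaf 6, emit neighbor 2.
Step 5: leaves = {2,7,8,10}. Remove smallest leaf 2, emit neighbor 9.
Step 6: leaves = {7,8,10}. Remove smallest leaf 7, emit neighbor 4.
Step 7: leaves = {8,10}. Remove smallest leaf 8, emit neighbor 11.
Step 8: leaves = {10,11}. Remove smallest leaf 10, emit neighbor 4.
Step 9: leaves = {4,11}. Remove smallest leaf 4, emit neighbor 12.
Step 10: leaves = {11,12}. Remove smallest leaf 11, emit neighbor 9.
Done: 2 vertices remain (9, 12). Sequence = [9 8 11 2 9 4 11 4 12 9]

Answer: 9 8 11 2 9 4 11 4 12 9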